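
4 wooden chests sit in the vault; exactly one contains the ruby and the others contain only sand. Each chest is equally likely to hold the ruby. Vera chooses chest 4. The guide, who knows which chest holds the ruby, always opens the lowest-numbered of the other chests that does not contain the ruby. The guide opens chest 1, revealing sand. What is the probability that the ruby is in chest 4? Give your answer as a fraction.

Condition on the true location of the ruby.
If it is in chest 1 (prior 1/4): the guide opened chest 1, so this case is ruled out; weight (1/4)·0 = 0.
If it is in any of chests 2, 3, and 4 (prior 1/4 each): chest 1 is the lowest-numbered option available, probability 1; weight (1/4)·1 = 1/4 each.
The weights sum to 3/4.
So P(the ruby in chest 4 | the guide opened chest 1) = (1/4) / (3/4) = 1/3.

1/3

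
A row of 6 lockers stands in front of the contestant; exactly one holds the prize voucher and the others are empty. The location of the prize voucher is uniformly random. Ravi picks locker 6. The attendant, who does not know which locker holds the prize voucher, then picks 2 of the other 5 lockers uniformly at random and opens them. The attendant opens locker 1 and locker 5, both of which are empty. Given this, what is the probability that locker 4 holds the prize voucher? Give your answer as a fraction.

1/4

Because the attendant chose which lockers to open without knowing where the prize voucher is, the choice is independent of the prize location. Learning that none of the 2 opened lockers holds the prize voucher simply rules out those 2 locations and leaves the remaining 4 lockers still equally likely by symmetry.
So P(the prize voucher in locker 4) = 1/4.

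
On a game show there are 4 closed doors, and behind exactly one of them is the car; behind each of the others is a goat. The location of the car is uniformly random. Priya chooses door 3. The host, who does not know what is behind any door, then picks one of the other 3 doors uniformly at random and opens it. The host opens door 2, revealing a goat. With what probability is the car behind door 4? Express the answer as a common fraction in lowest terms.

Consider each possible location of the car in turn.
If it is behind any of doors 1, 3, and 4 (prior 1/4 each): the host picks door 2 with probability 1/3 regardless, and it is not the prize; weight (1/4)·(1/3) = 1/12 each.
If it is behind door 2 (prior 1/4): the host opened door 2, so this case is ruled out; weight (1/4)·0 = 0.
The weights sum to 1/4.
So P(the car behind door 4 | the host opened door 2) = (1/12) / (1/4) = 1/3.

1/3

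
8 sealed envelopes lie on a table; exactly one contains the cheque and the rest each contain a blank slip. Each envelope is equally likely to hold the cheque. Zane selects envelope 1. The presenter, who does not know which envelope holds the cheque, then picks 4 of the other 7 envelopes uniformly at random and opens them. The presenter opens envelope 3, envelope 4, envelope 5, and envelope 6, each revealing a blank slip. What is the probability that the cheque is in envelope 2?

Condition on the true location of the cheque.
If it is in any of envelopes 1, 2, 7, and 8 (prior 1/8 each): the presenter picks exactly this set with probability 1/35 regardless, and none is the prize; weight (1/8)·(1/35) = 1/280 each.
If it is in any of envelopes 3, 4, 5, and 6 (prior 1/8 each): that envelope was opened and seen not to hold the prize — ruled out; weight (1/8)·0 = 0 each.
The weights sum to 1/70.
So P(the cheque in envelope 2 | the presenter opened envelope 3, envelope 4, envelope 5, and envelope 6) = (1/280) / (1/70) = 1/4.

1/4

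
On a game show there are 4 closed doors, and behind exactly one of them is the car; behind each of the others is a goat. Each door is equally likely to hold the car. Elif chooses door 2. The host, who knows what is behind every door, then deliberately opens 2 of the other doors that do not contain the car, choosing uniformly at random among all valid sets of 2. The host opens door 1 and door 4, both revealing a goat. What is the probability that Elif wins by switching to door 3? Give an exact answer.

3/4

Consider each possible location of the car in turn.
If it is behind either of doors 1 and 4 (prior 1/4 each): that door was opened and seen not to hold the prize — ruled out; weight (1/4)·0 = 0 each.
If it is behind door 2 (prior 1/4): the host has 3 equally likely choices, so probability 1/3; weight (1/4)·(1/3) = 1/12.
If it is behind door 3 (prior 1/4): the host has no choice, probability 1; weight (1/4)·1 = 1/4.
The weights sum to 1/3.
So P(the car behind door 3 | the host opened door 1 and door 4) = (1/4) / (1/3) = 3/4.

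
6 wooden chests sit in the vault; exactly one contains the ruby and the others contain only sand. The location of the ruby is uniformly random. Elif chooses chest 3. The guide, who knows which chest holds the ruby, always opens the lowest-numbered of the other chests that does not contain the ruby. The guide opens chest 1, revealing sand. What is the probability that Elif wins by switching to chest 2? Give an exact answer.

1/5

Condition on the true location of the ruby.
If it is in chest 1 (prior 1/6): the guide opened chest 1, so this case is ruled out; weight (1/6)·0 = 0.
If it is in any of chests 2, 3, 4, 5, and 6 (prior 1/6 each): chest 1 is the lowest-numbered option available, probability 1; weight (1/6)·1 = 1/6 each.
The weights sum to 5/6.
So P(the ruby in chest 2 | the guide opened chest 1) = (1/6) / (5/6) = 1/5.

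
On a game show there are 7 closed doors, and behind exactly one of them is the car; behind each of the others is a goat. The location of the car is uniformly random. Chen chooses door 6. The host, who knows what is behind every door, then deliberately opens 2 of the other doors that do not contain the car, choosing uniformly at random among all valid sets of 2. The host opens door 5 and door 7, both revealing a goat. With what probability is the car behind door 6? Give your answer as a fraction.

Apply Bayes' rule, conditioning on where the car actually is.
If it is behind any of doors 1, 2, 3, and 4 (prior 1/7 each): the host has 10 equally likely choices, so probability 1/10; weight (1/7)·(1/10) = 1/70 each.
If it is behind either of doors 5 and 7 (prior 1/7 each): that door was opened and seen not to hold the prize — ruled out; weight (1/7)·0 = 0 each.
If it is behind door 6 (prior 1/7): the host has 15 equally likely choices, so probability 1/15; weight (1/7)·(1/15) = 1/105.
The weights sum to 1/15.
So P(the car behind door 6 | the host opened door 5 and door 7) = (1/105) / (1/15) = 1/7.

1/7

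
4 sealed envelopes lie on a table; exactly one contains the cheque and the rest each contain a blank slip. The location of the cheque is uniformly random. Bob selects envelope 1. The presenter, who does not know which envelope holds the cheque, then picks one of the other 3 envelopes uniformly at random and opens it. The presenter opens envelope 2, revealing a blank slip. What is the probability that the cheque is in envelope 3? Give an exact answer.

1/3

Consider each possible location of the cheque in turn.
If it is in any of envelopes 1, 3, and 4 (prior 1/4 each): the presenter picks envelope 2 with probability 1/3 regardless, and it is not the prize; weight (1/4)·(1/3) = 1/12 each.
If it is in envelope 2 (prior 1/4): the presenter opened envelope 2, so this case is ruled out; weight (1/4)·0 = 0.
The weights sum to 1/4.
So P(the cheque in envelope 3 | the presenter opened envelope 2) = (1/12) / (1/4) = 1/3.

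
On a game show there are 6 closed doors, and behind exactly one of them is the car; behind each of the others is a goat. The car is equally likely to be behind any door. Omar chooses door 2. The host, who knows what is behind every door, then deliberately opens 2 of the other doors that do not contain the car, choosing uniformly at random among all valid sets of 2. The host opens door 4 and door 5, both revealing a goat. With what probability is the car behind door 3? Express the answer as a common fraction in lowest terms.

5/18

Condition on the true location of the car.
If it is behind any of doors 1, 3, and 6 (prior 1/6 each): the host has 6 equally likely choices, so probability 1/6; weight (1/6)·(1/6) = 1/36 each.
If it is behind door 2 (prior 1/6): the host has 10 equally likely choices, so probability 1/10; weight (1/6)·(1/10) = 1/60.
If it is behind either of doors 4 and 5 (prior 1/6 each): that door was opened and seen not to hold the prize — ruled out; weight (1/6)·0 = 0 each.
The weights sum to 1/10.
So P(the car behind door 3 | the host opened door 4 and door 5) = (1/36) / (1/10) = 5/18.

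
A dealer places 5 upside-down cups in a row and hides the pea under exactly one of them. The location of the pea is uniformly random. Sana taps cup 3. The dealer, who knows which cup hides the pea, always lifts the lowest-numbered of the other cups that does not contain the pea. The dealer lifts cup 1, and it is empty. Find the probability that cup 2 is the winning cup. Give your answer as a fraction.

1/4

Condition on the true location of the pea.
If it is under cup 1 (prior 1/5): the dealer opened cup 1, so this case is ruled out; weight (1/5)·0 = 0.
If it is under any of cups 2, 3, 4, and 5 (prior 1/5 each): cup 1 is the lowest-numbered option available, probability 1; weight (1/5)·1 = 1/5 each.
The weights sum to 4/5.
So P(the pea under cup 2 | the dealer opened cup 1) = (1/5) / (4/5) = 1/4.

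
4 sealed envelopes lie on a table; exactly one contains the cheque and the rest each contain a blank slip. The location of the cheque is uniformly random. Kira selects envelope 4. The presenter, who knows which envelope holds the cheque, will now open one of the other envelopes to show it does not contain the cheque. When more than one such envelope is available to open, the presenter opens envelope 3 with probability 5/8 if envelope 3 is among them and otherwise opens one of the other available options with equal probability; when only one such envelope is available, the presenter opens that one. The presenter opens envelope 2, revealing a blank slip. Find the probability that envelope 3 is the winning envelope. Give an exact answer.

8/17

Condition on the true location of the cheque.
If it is in envelope 1 (prior 1/4): envelope 3 is available but not opened, probability 3/8; weight (1/4)·(3/8) = 3/32.
If it is in envelope 2 (prior 1/4): the presenter opened envelope 2, so this case is ruled out; weight (1/4)·0 = 0.
If it is in envelope 3 (prior 1/4): envelope 3 holds the prize so is unavailable; the presenter chooses uniformly among the 2 others, probability 1/2; weight (1/4)·(1/2) = 1/8.
If it is in envelope 4 (prior 1/4): envelope 3 is available but not opened; envelope 2 gets probability (1 − 5/8)/2 = 3/16; weight (1/4)·(3/16) = 3/64.
The weights sum to 17/64.
So P(the cheque in envelope 3 | the presenter opened envelope 2) = (1/8) / (17/64) = 8/17.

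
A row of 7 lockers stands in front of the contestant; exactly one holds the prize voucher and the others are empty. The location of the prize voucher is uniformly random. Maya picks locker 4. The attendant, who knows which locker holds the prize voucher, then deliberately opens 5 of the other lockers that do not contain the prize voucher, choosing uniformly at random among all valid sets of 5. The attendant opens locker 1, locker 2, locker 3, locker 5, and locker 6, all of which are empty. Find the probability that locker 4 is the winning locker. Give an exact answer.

Consider each possible location of the prize voucher in turn.
If it is in any of lockers 1, 2, 3, 5, and 6 (prior 1/7 each): that locker was opened and seen not to hold the prize — ruled out; weight (1/7)·0 = 0 each.
If it is in locker 4 (prior 1/7): the attendant has 6 equally likely choices, so probability 1/6; weight (1/7)·(1/6) = 1/42.
If it is in locker 7 (prior 1/7): the attendant has no choice, probability 1; weight (1/7)·1 = 1/7.
The weights sum to 1/6.
So P(the prize voucher in locker 4 | the attendant opened locker 1, locker 2, locker 3, locker 5, and locker 6) = (1/42) / (1/6) = 1/7.

1/7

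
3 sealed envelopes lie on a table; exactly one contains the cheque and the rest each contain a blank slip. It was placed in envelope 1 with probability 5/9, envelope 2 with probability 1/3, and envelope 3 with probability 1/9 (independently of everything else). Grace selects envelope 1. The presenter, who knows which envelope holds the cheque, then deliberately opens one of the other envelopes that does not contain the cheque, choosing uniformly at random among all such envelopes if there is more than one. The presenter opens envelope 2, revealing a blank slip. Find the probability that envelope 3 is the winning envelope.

2/7

Apply Bayes' rule, conditioning on where the cheque actually is.
If it is in envelope 1 (prior 5/9): the presenter has 2 equally likely choices, so probability 1/2; weight (5/9)·(1/2) = 5/18.
If it is in envelope 2 (prior 1/3): the presenter opened envelope 2, so this case is ruled out; weight (1/3)·0 = 0.
If it is in envelope 3 (prior 1/9): the presenter has no choice, probability 1; weight (1/9)·1 = 1/9.
The weights sum to 7/18.
So P(the cheque in envelope 3 | the presenter opened envelope 2) = (1/9) / (7/18) = 2/7.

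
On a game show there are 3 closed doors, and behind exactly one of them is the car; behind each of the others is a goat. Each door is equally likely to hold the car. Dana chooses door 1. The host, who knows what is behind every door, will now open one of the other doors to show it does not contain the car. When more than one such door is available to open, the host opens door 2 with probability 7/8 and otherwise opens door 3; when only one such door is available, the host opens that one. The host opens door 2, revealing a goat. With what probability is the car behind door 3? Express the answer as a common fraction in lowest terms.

8/15

Condition on the true location of the car.
If it is behind door 1 (prior 1/3): door 2 is available, opened with probability 7/8; weight (1/3)·(7/8) = 7/24.
If it is behind door 2 (prior 1/3): the host opened door 2, so this case is ruled out; weight (1/3)·0 = 0.
If it is behind door 3 (prior 1/3): only door 2 is available, probability 1; weight (1/3)·1 = 1/3.
The weights sum to 5/8.
So P(the car behind door 3 | the host opened door 2) = (1/3) / (5/8) = 8/15.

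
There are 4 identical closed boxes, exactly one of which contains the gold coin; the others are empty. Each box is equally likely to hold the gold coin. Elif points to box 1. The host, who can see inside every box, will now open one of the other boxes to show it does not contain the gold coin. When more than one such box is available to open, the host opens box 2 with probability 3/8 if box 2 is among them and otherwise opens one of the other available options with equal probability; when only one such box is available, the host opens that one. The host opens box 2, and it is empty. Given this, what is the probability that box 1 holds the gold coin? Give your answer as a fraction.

Condition on the true location of the gold coin.
If it is in any of boxes 1, 3, and 4 (prior 1/4 each): box 2 is available, opened with probability 3/8; weight (1/4)·(3/8) = 3/32 each.
If it is in box 2 (prior 1/4): the host opened box 2, so this case is ruled out; weight (1/4)·0 = 0.
The weights sum to 9/32.
So P(the gold coin in box 1 | the host opened box 2) = (3/32) / (9/32) = 1/3.

1/3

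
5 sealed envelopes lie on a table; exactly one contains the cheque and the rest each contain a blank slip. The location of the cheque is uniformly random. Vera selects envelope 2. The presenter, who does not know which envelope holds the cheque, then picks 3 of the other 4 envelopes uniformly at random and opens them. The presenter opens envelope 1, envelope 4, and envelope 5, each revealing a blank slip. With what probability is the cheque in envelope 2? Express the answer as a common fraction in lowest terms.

Condition on the true location of the cheque.
If it is in any of envelopes 1, 4, and 5 (prior 1/5 each): that envelope was opened and seen not to hold the prize — ruled out; weight (1/5)·0 = 0 each.
If it is in either of envelopes 2 and 3 (prior 1/5 each): the presenter picks exactly this set with probability 1/4 regardless, and none is the prize; weight (1/5)·(1/4) = 1/20 each.
The weights sum to 1/10.
So P(the cheque in envelope 2 | the presenter opened envelope 1, envelope 4, and envelope 5) = (1/20) / (1/10) = 1/2.

1/2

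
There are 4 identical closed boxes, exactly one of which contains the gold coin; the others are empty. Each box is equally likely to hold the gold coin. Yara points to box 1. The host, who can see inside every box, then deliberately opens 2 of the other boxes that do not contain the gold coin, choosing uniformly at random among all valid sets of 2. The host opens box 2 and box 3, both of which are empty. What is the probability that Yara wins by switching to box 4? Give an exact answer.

Apply Bayes' rule, conditioning on where the gold coin actually is.
If it is in box 1 (prior 1/4): the host has 3 equally likely choices, so probability 1/3; weight (1/4)·(1/3) = 1/12.
If it is in either of boxes 2 and 3 (prior 1/4 each): that box was opened and seen not to hold the prize — ruled out; weight (1/4)·0 = 0 each.
If it is in box 4 (prior 1/4): the host has no choice, probability 1; weight (1/4)·1 = 1/4.
The weights sum to 1/3.
So P(the gold coin in box 4 | the host opened box 2 and box 3) = (1/4) / (1/3) = 3/4.

3/4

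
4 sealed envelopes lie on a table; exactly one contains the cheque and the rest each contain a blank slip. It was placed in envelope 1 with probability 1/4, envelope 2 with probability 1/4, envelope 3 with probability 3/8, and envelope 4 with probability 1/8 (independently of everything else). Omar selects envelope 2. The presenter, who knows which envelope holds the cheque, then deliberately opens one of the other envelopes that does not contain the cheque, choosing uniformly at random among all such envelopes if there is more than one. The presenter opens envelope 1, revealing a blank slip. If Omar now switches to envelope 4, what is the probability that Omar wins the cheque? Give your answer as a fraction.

Condition on the true location of the cheque.
If it is in envelope 1 (prior 1/4): the presenter opened envelope 1, so this case is ruled out; weight (1/4)·0 = 0.
If it is in envelope 2 (prior 1/4): the presenter has 3 equally likely choices, so probability 1/3; weight (1/4)·(1/3) = 1/12.
If it is in envelope 3 (prior 3/8): the presenter has 2 equally likely choices, so probability 1/2; weight (3/8)·(1/2) = 3/16.
If it is in envelope 4 (prior 1/8): the presenter has 2 equally likely choices, so probability 1/2; weight (1/8)·(1/2) = 1/16.
The weights sum to 1/3.
So P(the cheque in envelope 4 | the presenter opened envelope 1) = (1/16) / (1/3) = 3/16.

3/16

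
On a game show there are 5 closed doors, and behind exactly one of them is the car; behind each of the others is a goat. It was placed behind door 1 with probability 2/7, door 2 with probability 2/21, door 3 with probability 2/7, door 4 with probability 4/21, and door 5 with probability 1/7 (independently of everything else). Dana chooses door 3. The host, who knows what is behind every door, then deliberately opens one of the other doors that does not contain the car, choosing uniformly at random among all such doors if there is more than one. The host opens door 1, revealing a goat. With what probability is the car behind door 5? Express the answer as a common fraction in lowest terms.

Condition on the true location of the car.
If it is behind door 1 (prior 2/7): the host opened door 1, so this case is ruled out; weight (2/7)·0 = 0.
If it is behind door 2 (prior 2/21): the host has 3 equally likely choices, so probability 1/3; weight (2/21)·(1/3) = 2/63.
If it is behind door 3 (prior 2/7): the host has 4 equally likely choices, so probability 1/4; weight (2/7)·(1/4) = 1/14.
If it is behind door 4 (prior 4/21): the host has 3 equally likely choices, so probability 1/3; weight (4/21)·(1/3) = 4/63.
If it is behind door 5 (prior 1/7): the host has 3 equally likely choices, so probability 1/3; weight (1/7)·(1/3) = 1/21.
The weights sum to 3/14.
So P(the car behind door 5 | the host opened door 1) = (1/21) / (3/14) = 2/9.

2/9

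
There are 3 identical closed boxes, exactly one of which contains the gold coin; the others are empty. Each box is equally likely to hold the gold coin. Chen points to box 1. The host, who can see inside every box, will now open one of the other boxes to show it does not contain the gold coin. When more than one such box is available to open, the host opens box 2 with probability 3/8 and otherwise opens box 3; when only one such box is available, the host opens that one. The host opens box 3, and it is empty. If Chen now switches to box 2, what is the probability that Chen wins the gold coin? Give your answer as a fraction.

Condition on the true location of the gold coin.
If it is in box 1 (prior 1/3): box 2 is available but not opened, probability 5/8; weight (1/3)·(5/8) = 5/24.
If it is in box 2 (prior 1/3): only box 3 is available, probability 1; weight (1/3)·1 = 1/3.
If it is in box 3 (prior 1/3): the host opened box 3, so this case is ruled out; weight (1/3)·0 = 0.
The weights sum to 13/24.
So P(the gold coin in box 2 | the host opened box 3) = (1/3) / (13/24) = 8/13.

8/13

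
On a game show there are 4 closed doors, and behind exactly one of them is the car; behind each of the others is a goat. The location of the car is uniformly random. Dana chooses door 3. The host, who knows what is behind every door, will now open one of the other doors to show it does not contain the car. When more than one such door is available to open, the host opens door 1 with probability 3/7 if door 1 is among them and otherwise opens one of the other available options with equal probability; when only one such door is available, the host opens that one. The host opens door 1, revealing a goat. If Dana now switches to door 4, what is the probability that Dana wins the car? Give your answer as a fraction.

1/3

Condition on the true location of the car.
If it is behind door 1 (prior 1/4): the host opened door 1, so this case is ruled out; weight (1/4)·0 = 0.
If it is behind any of doors 2, 3, and 4 (prior 1/4 each): door 1 is available, opened with probability 3/7; weight (1/4)·(3/7) = 3/28 each.
The weights sum to 9/28.
So P(the car behind door 4 | the host opened door 1) = (3/28) / (9/28) = 1/3.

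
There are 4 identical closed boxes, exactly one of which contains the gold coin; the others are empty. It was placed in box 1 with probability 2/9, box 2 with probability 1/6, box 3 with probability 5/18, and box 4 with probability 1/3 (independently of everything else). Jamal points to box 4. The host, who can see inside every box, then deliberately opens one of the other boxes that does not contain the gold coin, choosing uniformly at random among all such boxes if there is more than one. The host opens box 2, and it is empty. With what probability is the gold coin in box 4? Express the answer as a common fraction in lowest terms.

4/13

Apply Bayes' rule, conditioning on where the gold coin actually is.
If it is in box 1 (prior 2/9): the host has 2 equally likely choices, so probability 1/2; weight (2/9)·(1/2) = 1/9.
If it is in box 2 (prior 1/6): the host opened box 2, so this case is ruled out; weight (1/6)·0 = 0.
If it is in box 3 (prior 5/18): the host has 2 equally likely choices, so probability 1/2; weight (5/18)·(1/2) = 5/36.
If it is in box 4 (prior 1/3): the host has 3 equally likely choices, so probability 1/3; weight (1/3)·(1/3) = 1/9.
The weights sum to 13/36.
So P(the gold coin in box 4 | the host opened box 2) = (1/9) / (13/36) = 4/13.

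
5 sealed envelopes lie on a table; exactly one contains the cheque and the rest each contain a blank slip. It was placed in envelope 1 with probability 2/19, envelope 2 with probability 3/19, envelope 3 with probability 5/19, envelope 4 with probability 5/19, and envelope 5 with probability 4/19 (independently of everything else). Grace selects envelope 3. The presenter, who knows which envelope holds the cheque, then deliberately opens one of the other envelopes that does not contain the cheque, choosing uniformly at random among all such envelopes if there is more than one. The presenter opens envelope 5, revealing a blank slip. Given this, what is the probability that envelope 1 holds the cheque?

8/55

Apply Bayes' rule, conditioning on where the cheque actually is.
If it is in envelope 1 (prior 2/19): the presenter has 3 equally likely choices, so probability 1/3; weight (2/19)·(1/3) = 2/57.
If it is in envelope 2 (prior 3/19): the presenter has 3 equally likely choices, so probability 1/3; weight (3/19)·(1/3) = 1/19.
If it is in envelope 3 (prior 5/19): the presenter has 4 equally likely choices, so probability 1/4; weight (5/19)·(1/4) = 5/76.
If it is in envelope 4 (prior 5/19): the presenter has 3 equally likely choices, so probability 1/3; weight (5/19)·(1/3) = 5/57.
If it is in envelope 5 (prior 4/19): the presenter opened envelope 5, so this case is ruled out; weight (4/19)·0 = 0.
The weights sum to 55/228.
So P(the cheque in envelope 1 | the presenter opened envelope 5) = (2/57) / (55/228) = 8/55.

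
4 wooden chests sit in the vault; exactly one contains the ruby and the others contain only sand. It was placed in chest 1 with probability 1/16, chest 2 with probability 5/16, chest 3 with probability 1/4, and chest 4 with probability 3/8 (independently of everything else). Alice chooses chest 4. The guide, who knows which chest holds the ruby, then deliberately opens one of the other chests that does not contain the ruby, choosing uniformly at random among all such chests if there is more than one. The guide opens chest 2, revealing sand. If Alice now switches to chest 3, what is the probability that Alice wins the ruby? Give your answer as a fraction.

4/9

Condition on the true location of the ruby.
If it is in chest 1 (prior 1/16): the guide has 2 equally likely choices, so probability 1/2; weight (1/16)·(1/2) = 1/32.
If it is in chest 2 (prior 5/16): the guide opened chest 2, so this case is ruled out; weight (5/16)·0 = 0.
If it is in chest 3 (prior 1/4): the guide has 2 equally likely choices, so probability 1/2; weight (1/4)·(1/2) = 1/8.
If it is in chest 4 (prior 3/8): the guide has 3 equally likely choices, so probability 1/3; weight (3/8)·(1/3) = 1/8.
The weights sum to 9/32.
So P(the ruby in chest 3 | the guide opened chest 2) = (1/8) / (9/32) = 4/9.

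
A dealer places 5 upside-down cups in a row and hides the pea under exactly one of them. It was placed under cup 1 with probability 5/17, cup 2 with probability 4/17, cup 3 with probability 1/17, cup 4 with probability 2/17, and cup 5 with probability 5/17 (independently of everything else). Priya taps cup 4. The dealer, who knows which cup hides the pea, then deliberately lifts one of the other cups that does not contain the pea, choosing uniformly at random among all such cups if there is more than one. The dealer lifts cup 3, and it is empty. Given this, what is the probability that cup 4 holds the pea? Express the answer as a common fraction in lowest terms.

Consider each possible location of the pea in turn.
If it is under either of cups 1 and 5 (prior 5/17 each): the dealer has 3 equally likely choices, so probability 1/3; weight (5/17)·(1/3) = 5/51 each.
If it is under cup 2 (prior 4/17): the dealer has 3 equally likely choices, so probability 1/3; weight (4/17)·(1/3) = 4/51.
If it is under cup 3 (prior 1/17): the dealer opened cup 3, so this case is ruled out; weight (1/17)·0 = 0.
If it is under cup 4 (prior 2/17): the dealer has 4 equally likely choices, so probability 1/4; weight (2/17)·(1/4) = 1/34.
The weights sum to 31/102.
So P(the pea under cup 4 | the dealer opened cup 3) = (1/34) / (31/102) = 3/31.

3/31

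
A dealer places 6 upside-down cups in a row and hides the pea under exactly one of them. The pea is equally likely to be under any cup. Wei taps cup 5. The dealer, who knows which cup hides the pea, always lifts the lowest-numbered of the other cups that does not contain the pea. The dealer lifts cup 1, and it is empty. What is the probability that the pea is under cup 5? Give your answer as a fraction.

1/5

Consider each possible location of the pea in turn.
If it is under cup 1 (prior 1/6): the dealer opened cup 1, so this case is ruled out; weight (1/6)·0 = 0.
If it is under any of cups 2, 3, 4, 5, and 6 (prior 1/6 each): cup 1 is the lowest-numbered option available, probability 1; weight (1/6)·1 = 1/6 each.
The weights sum to 5/6.
So P(the pea under cup 5 | the dealer opened cup 1) = (1/6) / (5/6) = 1/5.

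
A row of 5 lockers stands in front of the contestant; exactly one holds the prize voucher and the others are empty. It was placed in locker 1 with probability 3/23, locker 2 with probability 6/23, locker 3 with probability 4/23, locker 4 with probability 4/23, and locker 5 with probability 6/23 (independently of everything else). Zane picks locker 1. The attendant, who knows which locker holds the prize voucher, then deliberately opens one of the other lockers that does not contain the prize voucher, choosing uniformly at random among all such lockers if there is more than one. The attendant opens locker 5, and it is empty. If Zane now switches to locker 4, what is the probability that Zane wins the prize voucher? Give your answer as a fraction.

16/65

Condition on the true location of the prize voucher.
If it is in locker 1 (prior 3/23): the attendant has 4 equally likely choices, so probability 1/4; weight (3/23)·(1/4) = 3/92.
If it is in locker 2 (prior 6/23): the attendant has 3 equally likely choices, so probability 1/3; weight (6/23)·(1/3) = 2/23.
If it is in either of lockers 3 and 4 (prior 4/23 each): the attendant has 3 equally likely choices, so probability 1/3; weight (4/23)·(1/3) = 4/69 each.
If it is in locker 5 (prior 6/23): the attendant opened locker 5, so this case is ruled out; weight (6/23)·0 = 0.
The weights sum to 65/276.
So P(the prize voucher in locker 4 | the attendant opened locker 5) = (4/69) / (65/276) = 16/65.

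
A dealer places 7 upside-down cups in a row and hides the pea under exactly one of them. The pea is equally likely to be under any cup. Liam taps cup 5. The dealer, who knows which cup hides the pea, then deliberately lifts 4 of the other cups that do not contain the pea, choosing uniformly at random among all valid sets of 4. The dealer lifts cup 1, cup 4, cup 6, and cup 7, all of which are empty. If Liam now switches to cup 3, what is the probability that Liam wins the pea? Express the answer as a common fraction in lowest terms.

Apply Bayes' rule, conditioning on where the pea actually is.
If it is under any of cups 1, 4, 6, and 7 (prior 1/7 each): that cup was opened and seen not to hold the prize — ruled out; weight (1/7)·0 = 0 each.
If it is under either of cups 2 and 3 (prior 1/7 each): the dealer has 5 equally likely choices, so probability 1/5; weight (1/7)·(1/5) = 1/35 each.
If it is under cup 5 (prior 1/7): the dealer has 15 equally likely choices, so probability 1/15; weight (1/7)·(1/15) = 1/105.
The weights sum to 1/15.
So P(the pea under cup 3 | the dealer opened cup 1, cup 4, cup 6, and cup 7) = (1/35) / (1/15) = 3/7.

3/7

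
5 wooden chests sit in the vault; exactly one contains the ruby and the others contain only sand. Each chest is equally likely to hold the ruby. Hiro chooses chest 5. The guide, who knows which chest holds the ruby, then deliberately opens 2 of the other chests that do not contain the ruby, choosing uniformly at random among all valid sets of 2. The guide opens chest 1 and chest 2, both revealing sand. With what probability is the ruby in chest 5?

1/5

Apply Bayes' rule, conditioning on where the ruby actually is.
If it is in either of chests 1 and 2 (prior 1/5 each): that chest was opened and seen not to hold the prize — ruled out; weight (1/5)·0 = 0 each.
If it is in either of chests 3 and 4 (prior 1/5 each): the guide has 3 equally likely choices, so probability 1/3; weight (1/5)·(1/3) = 1/15 each.
If it is in chest 5 (prior 1/5): the guide has 6 equally likely choices, so probability 1/6; weight (1/5)·(1/6) = 1/30.
The weights sum to 1/6.
So P(the ruby in chest 5 | the guide opened chest 1 and chest 2) = (1/30) / (1/6) = 1/5.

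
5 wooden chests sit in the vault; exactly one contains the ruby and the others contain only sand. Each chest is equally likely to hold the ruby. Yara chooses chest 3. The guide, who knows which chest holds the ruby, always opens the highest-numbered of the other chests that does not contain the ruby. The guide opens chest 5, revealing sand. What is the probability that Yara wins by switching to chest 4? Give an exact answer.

Condition on the true location of the ruby.
If it is in any of chests 1, 2, 3, and 4 (prior 1/5 each): chest 5 is the highest-numbered option available, probability 1; weight (1/5)·1 = 1/5 each.
If it is in chest 5 (prior 1/5): the guide opened chest 5, so this case is ruled out; weight (1/5)·0 = 0.
The weights sum to 4/5.
So P(the ruby in chest 4 | the guide opened chest 5) = (1/5) / (4/5) = 1/4.

1/4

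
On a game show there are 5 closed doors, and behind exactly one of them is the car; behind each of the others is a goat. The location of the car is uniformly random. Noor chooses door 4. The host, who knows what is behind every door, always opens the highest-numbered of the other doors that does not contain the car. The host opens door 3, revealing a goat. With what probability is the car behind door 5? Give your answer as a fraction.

Apply Bayes' rule, conditioning on where the car actually is.
If it is behind any of doors 1, 2, and 4 (prior 1/5 each): the host would have opened door 5 instead, probability 0; weight (1/5)·0 = 0 each.
If it is behind door 3 (prior 1/5): the host opened door 3, so this case is ruled out; weight (1/5)·0 = 0.
If it is behind door 5 (prior 1/5): door 3 is the highest-numbered option available, probability 1; weight (1/5)·1 = 1/5.
The weights sum to 1/5.
So P(the car behind door 5 | the host opened door 3) = (1/5) / (1/5) = 1.

1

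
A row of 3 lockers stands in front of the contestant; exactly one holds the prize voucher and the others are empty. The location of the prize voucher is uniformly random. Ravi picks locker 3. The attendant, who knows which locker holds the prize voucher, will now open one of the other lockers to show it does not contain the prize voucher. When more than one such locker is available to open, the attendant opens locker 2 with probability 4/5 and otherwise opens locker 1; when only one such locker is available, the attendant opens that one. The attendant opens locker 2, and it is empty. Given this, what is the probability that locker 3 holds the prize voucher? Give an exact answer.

4/9

Consider each possible location of the prize voucher in turn.
If it is in locker 1 (prior 1/3): only locker 2 is available, probability 1; weight (1/3)·1 = 1/3.
If it is in locker 2 (prior 1/3): the attendant opened locker 2, so this case is ruled out; weight (1/3)·0 = 0.
If it is in locker 3 (prior 1/3): locker 2 is available, opened with probability 4/5; weight (1/3)·(4/5) = 4/15.
The weights sum to 3/5.
So P(the prize voucher in locker 3 | the attendant opened locker 2) = (4/15) / (3/5) = 4/9.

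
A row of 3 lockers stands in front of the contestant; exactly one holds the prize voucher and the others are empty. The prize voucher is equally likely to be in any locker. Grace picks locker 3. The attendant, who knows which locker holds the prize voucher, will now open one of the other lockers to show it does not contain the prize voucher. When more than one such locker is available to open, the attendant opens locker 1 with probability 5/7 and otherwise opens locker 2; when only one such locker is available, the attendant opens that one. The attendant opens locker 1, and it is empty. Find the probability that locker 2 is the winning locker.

7/12

Condition on the true location of the prize voucher.
If it is in locker 1 (prior 1/3): the attendant opened locker 1, so this case is ruled out; weight (1/3)·0 = 0.
If it is in locker 2 (prior 1/3): only locker 1 is available, probability 1; weight (1/3)·1 = 1/3.
If it is in locker 3 (prior 1/3): locker 1 is available, opened with probability 5/7; weight (1/3)·(5/7) = 5/21.
The weights sum to 4/7.
So P(the prize voucher in locker 2 | the attendant opened locker 1) = (1/3) / (4/7) = 7/12.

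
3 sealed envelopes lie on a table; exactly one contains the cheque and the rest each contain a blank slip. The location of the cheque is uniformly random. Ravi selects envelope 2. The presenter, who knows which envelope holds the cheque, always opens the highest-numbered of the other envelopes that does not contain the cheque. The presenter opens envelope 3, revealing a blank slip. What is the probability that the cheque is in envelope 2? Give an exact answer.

Condition on the true location of the cheque.
If it is in either of envelopes 1 and 2 (prior 1/3 each): envelope 3 is the highest-numbered option available, probability 1; weight (1/3)·1 = 1/3 each.
If it is in envelope 3 (prior 1/3): the presenter opened envelope 3, so this case is ruled out; weight (1/3)·0 = 0.
The weights sum to 2/3.
So P(the cheque in envelope 2 | the presenter opened envelope 3) = (1/3) / (2/3) = 1/2.

1/2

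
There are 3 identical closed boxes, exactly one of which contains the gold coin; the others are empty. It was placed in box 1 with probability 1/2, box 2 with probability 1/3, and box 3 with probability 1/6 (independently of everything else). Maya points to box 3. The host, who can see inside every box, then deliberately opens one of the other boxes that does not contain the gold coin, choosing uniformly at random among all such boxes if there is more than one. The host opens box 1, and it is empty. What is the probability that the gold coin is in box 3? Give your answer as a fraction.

1/5

Consider each possible location of the gold coin in turn.
If it is in box 1 (prior 1/2): the host opened box 1, so this case is ruled out; weight (1/2)·0 = 0.
If it is in box 2 (prior 1/3): the host has no choice, probability 1; weight (1/3)·1 = 1/3.
If it is in box 3 (prior 1/6): the host has 2 equally likely choices, so probability 1/2; weight (1/6)·(1/2) = 1/12.
The weights sum to 5/12.
So P(the gold coin in box 3 | the host opened box 1) = (1/12) / (5/12) = 1/5.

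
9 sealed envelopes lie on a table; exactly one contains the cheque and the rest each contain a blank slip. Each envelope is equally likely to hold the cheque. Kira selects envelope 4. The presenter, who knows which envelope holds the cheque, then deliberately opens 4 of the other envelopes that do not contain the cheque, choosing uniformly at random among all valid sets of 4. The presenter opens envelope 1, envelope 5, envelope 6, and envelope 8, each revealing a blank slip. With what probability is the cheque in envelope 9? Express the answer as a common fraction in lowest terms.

Apply Bayes' rule, conditioning on where the cheque actually is.
If it is in any of envelopes 1, 5, 6, and 8 (prior 1/9 each): that envelope was opened and seen not to hold the prize — ruled out; weight (1/9)·0 = 0 each.
If it is in any of envelopes 2, 3, 7, and 9 (prior 1/9 each): the presenter has 35 equally likely choices, so probability 1/35; weight (1/9)·(1/35) = 1/315 each.
If it is in envelope 4 (prior 1/9): the presenter has 70 equally likely choices, so probability 1/70; weight (1/9)·(1/70) = 1/630.
The weights sum to 1/70.
So P(the cheque in envelope 9 | the presenter opened envelope 1, envelope 5, envelope 6, and envelope 8) = (1/315) / (1/70) = 2/9.

2/9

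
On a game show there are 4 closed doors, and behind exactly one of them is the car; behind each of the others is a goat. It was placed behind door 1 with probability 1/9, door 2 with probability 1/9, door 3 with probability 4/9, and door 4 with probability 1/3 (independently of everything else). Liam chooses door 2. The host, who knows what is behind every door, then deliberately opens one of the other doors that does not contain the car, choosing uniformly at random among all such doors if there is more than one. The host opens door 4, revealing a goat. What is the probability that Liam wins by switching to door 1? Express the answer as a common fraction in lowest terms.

Consider each possible location of the car in turn.
If it is behind door 1 (prior 1/9): the host has 2 equally likely choices, so probability 1/2; weight (1/9)·(1/2) = 1/18.
If it is behind door 2 (prior 1/9): the host has 3 equally likely choices, so probability 1/3; weight (1/9)·(1/3) = 1/27.
If it is behind door 3 (prior 4/9): the host has 2 equally likely choices, so probability 1/2; weight (4/9)·(1/2) = 2/9.
If it is behind door 4 (prior 1/3): the host opened door 4, so this case is ruled out; weight (1/3)·0 = 0.
The weights sum to 17/54.
So P(the car behind door 1 | the host opened door 4) = (1/18) / (17/54) = 3/17.

3/17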